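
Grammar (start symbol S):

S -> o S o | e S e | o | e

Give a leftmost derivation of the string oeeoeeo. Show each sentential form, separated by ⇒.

S ⇒ oSo ⇒ oeSeo ⇒ oeeSeeo ⇒ oeeoeeo

S ⇒ oSo   [S -> o S o]
oSo ⇒ oeSeo   [S -> e S e]
oeSeo ⇒ oeeSeeo   [S -> e S e]
oeeSeeo ⇒ oeeoeeo   [S -> o]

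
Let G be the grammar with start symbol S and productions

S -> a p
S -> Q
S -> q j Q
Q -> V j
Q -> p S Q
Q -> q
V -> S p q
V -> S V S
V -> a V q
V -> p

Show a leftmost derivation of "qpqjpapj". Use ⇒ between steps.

S ⇒ Q ⇒ Vj ⇒ SVSj ⇒ QVSj ⇒ VjVSj ⇒ SpqjVSj ⇒ QpqjVSj ⇒ qpqjVSj ⇒ qpqjpSj ⇒ qpqjpapj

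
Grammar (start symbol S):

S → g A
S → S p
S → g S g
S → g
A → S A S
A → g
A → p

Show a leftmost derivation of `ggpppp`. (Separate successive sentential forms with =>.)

S => Sp => Spp => Sppp => Spppp => gApppp => ggpppp

S => Sp   [S → S p]
Sp => Spp   [S → S p]
Spp => Sppp   [S → S p]
Sppp => Spppp   [S → S p]
Spppp => gApppp   [S → g A]
gApppp => ggpppp   [A → g]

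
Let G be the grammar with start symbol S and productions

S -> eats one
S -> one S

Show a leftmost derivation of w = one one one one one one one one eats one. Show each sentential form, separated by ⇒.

S ⇒ one S ⇒ one one S ⇒ one one one S ⇒ one one one one S ⇒ one one one one one S ⇒ one one one one one one S ⇒ one one one one one one one S ⇒ one one one one one one one one S ⇒ one one one one one one one one eats one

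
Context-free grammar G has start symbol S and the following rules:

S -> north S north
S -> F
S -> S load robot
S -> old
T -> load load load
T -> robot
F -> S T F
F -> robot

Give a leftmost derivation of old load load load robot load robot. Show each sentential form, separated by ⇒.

S ⇒ S load robot ⇒ F load robot ⇒ S T F load robot ⇒ old T F load robot ⇒ old load load load F load robot ⇒ old load load load robot load robot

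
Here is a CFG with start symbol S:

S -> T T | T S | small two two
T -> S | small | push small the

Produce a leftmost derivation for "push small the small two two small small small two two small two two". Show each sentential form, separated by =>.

S => T S   [S -> T S]
T S => push small the S   [T -> push small the]
push small the S => push small the T S   [S -> T S]
push small the T S => push small the S S   [T -> S]
push small the S S => push small the T T S   [S -> T T]
push small the T T S => push small the S T S   [T -> S]
push small the S T S => push small the small two two T S   [S -> small two two]
push small the small two two T S => push small the small two two S S   [T -> S]
push small the small two two S S => push small the small two two T S S   [S -> T S]
push small the small two two T S S => push small the small two two small S S   [T -> small]
push small the small two two small S S => push small the small two two small T S S   [S -> T S]
push small the small two two small T S S => push small the small two two small small S S   [T -> small]
push small the small two two small small S S => push small the small two two small small small two two S   [S -> small two two]
push small the small two two small small small two two S => push small the small two two small small small two two small two two   [S -> small two two]

S => T S => push small the S => push small the T S => push small the S S => push small the T T S => push small the S T S => push small the small two two T S => push small the small two two S S => push small the small two two T S S => push small the small two two small S S => push small the small two two small T S S => push small the small two two small small S S => push small the small two two small small small two two S => push small the small two two small small small two two small two two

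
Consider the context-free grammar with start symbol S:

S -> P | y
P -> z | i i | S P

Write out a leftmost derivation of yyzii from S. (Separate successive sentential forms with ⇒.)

S ⇒ P   [S -> P]
P ⇒ SP   [P -> S P]
SP ⇒ yP   [S -> y]
yP ⇒ ySP   [P -> S P]
ySP ⇒ yPP   [S -> P]
yPP ⇒ ySPP   [P -> S P]
ySPP ⇒ yyPP   [S -> y]
yyPP ⇒ yyzP   [P -> z]
yyzP ⇒ yyzii   [P -> i i]

S ⇒ P ⇒ SP ⇒ yP ⇒ ySP ⇒ yPP ⇒ ySPP ⇒ yyPP ⇒ yyzP ⇒ yyzii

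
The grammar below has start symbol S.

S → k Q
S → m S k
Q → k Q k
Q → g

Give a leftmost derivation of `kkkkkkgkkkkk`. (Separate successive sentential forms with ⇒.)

S ⇒ kQ ⇒ kkQk ⇒ kkkQkk ⇒ kkkkQkkk ⇒ kkkkkQkkkk ⇒ kkkkkkQkkkkk ⇒ kkkkkkgkkkkk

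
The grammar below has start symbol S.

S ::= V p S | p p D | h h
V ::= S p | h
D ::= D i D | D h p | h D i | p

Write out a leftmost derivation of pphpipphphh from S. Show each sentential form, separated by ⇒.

S⇒VpS⇒SppS⇒ppDppS⇒pphDippS⇒pphpippS⇒pphpippVpS⇒pphpipphpS⇒pphpipphphh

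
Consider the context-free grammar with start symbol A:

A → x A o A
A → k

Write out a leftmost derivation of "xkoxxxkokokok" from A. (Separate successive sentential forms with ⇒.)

A ⇒ xAoA ⇒ xkoA ⇒ xkoxAoA ⇒ xkoxxAoAoA ⇒ xkoxxxAoAoAoA ⇒ xkoxxxkoAoAoA ⇒ xkoxxxkokoAoA ⇒ xkoxxxkokokoA ⇒ xkoxxxkokokok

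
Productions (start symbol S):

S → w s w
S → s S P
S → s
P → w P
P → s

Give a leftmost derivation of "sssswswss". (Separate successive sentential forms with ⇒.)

S⇒sSP⇒ssSPP⇒sssSPPP⇒ssssPPP⇒sssswPPP⇒sssswsPP⇒sssswswPP⇒sssswswsP⇒sssswswss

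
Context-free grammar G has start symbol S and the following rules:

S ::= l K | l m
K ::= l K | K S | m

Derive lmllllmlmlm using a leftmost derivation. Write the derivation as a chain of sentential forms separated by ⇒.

S ⇒ lK ⇒ lKS ⇒ lmS ⇒ lmlK ⇒ lmllK ⇒ lmlllK ⇒ lmlllKS ⇒ lmllllKS ⇒ lmllllKSS ⇒ lmllllmSS ⇒ lmllllmlmS ⇒ lmllllmlmlm

S ⇒ lK   [S ::= l K]
lK ⇒ lKS   [K ::= K S]
lKS ⇒ lmS   [K ::= m]
lmS ⇒ lmlK   [S ::= l K]
lmlK ⇒ lmllK   [K ::= l K]
lmllK ⇒ lmlllK   [K ::= l K]
lmlllK ⇒ lmlllKS   [K ::= K S]
lmlllKS ⇒ lmllllKS   [K ::= l K]
lmllllKS ⇒ lmllllKSS   [K ::= K S]
lmllllKSS ⇒ lmllllmSS   [K ::= m]
lmllllmSS ⇒ lmllllmlmS   [S ::= l m]
lmllllmlmS ⇒ lmllllmlmlm   [S ::= l m]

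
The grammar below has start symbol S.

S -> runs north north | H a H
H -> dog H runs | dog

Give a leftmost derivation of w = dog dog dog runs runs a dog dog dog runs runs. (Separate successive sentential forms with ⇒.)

S ⇒ H a H   [S -> H a H]
H a H ⇒ dog H runs a H   [H -> dog H runs]
dog H runs a H ⇒ dog dog H runs runs a H   [H -> dog H runs]
dog dog H runs runs a H ⇒ dog dog dog runs runs a H   [H -> dog]
dog dog dog runs runs a H ⇒ dog dog dog runs runs a dog H runs   [H -> dog H runs]
dog dog dog runs runs a dog H runs ⇒ dog dog dog runs runs a dog dog H runs runs   [H -> dog H runs]
dog dog dog runs runs a dog dog H runs runs ⇒ dog dog dog runs runs a dog dog dog runs runs   [H -> dog]

S ⇒ H a H ⇒ dog H runs a H ⇒ dog dog H runs runs a H ⇒ dog dog dog runs runs a H ⇒ dog dog dog runs runs a dog H runs ⇒ dog dog dog runs runs a dog dog H runs runs ⇒ dog dog dog runs runs a dog dog dog runs runs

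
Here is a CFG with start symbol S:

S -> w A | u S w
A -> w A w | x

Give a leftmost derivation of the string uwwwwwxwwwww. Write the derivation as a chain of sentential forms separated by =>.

S => uSw => uwAw => uwwAww => uwwwAwww => uwwwwAwwww => uwwwwwAwwwww => uwwwwwxwwwww

S => uSw   [S -> u S w]
uSw => uwAw   [S -> w A]
uwAw => uwwAww   [A -> w A w]
uwwAww => uwwwAwww   [A -> w A w]
uwwwAwww => uwwwwAwwww   [A -> w A w]
uwwwwAwwww => uwwwwwAwwwww   [A -> w A w]
uwwwwwAwwwww => uwwwwwxwwwww   [A -> x]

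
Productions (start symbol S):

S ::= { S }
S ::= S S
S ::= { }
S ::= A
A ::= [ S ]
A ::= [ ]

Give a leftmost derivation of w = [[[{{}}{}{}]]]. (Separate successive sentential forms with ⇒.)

S⇒A⇒[S]⇒[A]⇒[[S]]⇒[[A]]⇒[[[S]]]⇒[[[SS]]]⇒[[[{S}S]]]⇒[[[{{}}S]]]⇒[[[{{}}SS]]]⇒[[[{{}}{}S]]]⇒[[[{{}}{}{}]]]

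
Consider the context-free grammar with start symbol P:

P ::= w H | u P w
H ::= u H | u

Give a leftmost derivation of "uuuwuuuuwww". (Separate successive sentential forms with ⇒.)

P⇒uPw⇒uuPww⇒uuuPwww⇒uuuwHwww⇒uuuwuHwww⇒uuuwuuHwww⇒uuuwuuuHwww⇒uuuwuuuuwww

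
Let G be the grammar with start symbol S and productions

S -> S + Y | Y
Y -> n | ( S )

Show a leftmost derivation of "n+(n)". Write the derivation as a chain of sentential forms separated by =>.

S => S+Y => Y+Y => n+Y => n+(S) => n+(Y) => n+(n)

S => S+Y   [S -> S + Y]
S+Y => Y+Y   [S -> Y]
Y+Y => n+Y   [Y -> n]
n+Y => n+(S)   [Y -> ( S )]
n+(S) => n+(Y)   [S -> Y]
n+(Y) => n+(n)   [Y -> n]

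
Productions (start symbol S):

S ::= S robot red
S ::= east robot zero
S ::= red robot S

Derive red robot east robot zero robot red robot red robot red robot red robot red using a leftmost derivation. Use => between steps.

S => S robot red => S robot red robot red => S robot red robot red robot red => S robot red robot red robot red robot red => red robot S robot red robot red robot red robot red => red robot S robot red robot red robot red robot red robot red => red robot east robot zero robot red robot red robot red robot red robot red

S => S robot red   [S ::= S robot red]
S robot red => S robot red robot red   [S ::= S robot red]
S robot red robot red => S robot red robot red robot red   [S ::= S robot red]
S robot red robot red robot red => S robot red robot red robot red robot red   [S ::= S robot red]
S robot red robot red robot red robot red => red robot S robot red robot red robot red robot red   [S ::= red robot S]
red robot S robot red robot red robot red robot red => red robot S robot red robot red robot red robot red robot red   [S ::= S robot red]
red robot S robot red robot red robot red robot red robot red => red robot east robot zero robot red robot red robot red robot red robot red   [S ::= east robot zero]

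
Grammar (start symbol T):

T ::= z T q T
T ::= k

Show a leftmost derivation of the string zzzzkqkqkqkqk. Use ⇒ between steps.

T ⇒ zTqT ⇒ zzTqTqT ⇒ zzzTqTqTqT ⇒ zzzzTqTqTqTqT ⇒ zzzzkqTqTqTqT ⇒ zzzzkqkqTqTqT ⇒ zzzzkqkqkqTqT ⇒ zzzzkqkqkqkqT ⇒ zzzzkqkqkqkqk

T ⇒ zTqT   [T ::= z T q T]
zTqT ⇒ zzTqTqT   [T ::= z T q T]
zzTqTqT ⇒ zzzTqTqTqT   [T ::= z T q T]
zzzTqTqTqT ⇒ zzzzTqTqTqTqT   [T ::= z T q T]
zzzzTqTqTqTqT ⇒ zzzzkqTqTqTqT   [T ::= k]
zzzzkqTqTqTqT ⇒ zzzzkqkqTqTqT   [T ::= k]
zzzzkqkqTqTqT ⇒ zzzzkqkqkqTqT   [T ::= k]
zzzzkqkqkqTqT ⇒ zzzzkqkqkqkqT   [T ::= k]
zzzzkqkqkqkqT ⇒ zzzzkqkqkqkqk   [T ::= k]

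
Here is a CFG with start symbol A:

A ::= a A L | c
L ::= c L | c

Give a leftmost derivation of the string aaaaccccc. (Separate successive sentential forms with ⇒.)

A ⇒ aAL   [A ::= a A L]
aAL ⇒ aaALL   [A ::= a A L]
aaALL ⇒ aaaALLL   [A ::= a A L]
aaaALLL ⇒ aaaaALLLL   [A ::= a A L]
aaaaALLLL ⇒ aaaacLLLL   [A ::= c]
aaaacLLLL ⇒ aaaaccLLL   [L ::= c]
aaaaccLLL ⇒ aaaacccLL   [L ::= c]
aaaacccLL ⇒ aaaaccccL   [L ::= c]
aaaaccccL ⇒ aaaaccccc   [L ::= c]

A ⇒ aAL ⇒ aaALL ⇒ aaaALLL ⇒ aaaaALLLL ⇒ aaaacLLLL ⇒ aaaaccLLL ⇒ aaaacccLL ⇒ aaaaccccL ⇒ aaaaccccc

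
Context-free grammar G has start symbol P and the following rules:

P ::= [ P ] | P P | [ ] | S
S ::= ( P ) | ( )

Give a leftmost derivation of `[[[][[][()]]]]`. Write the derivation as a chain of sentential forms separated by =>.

P => [P] => [[P]] => [[PP]] => [[[]P]] => [[[][P]]] => [[[][PP]]] => [[[][[]P]]] => [[[][[][P]]]] => [[[][[][S]]]] => [[[][[][()]]]]

P => [P]   [P ::= [ P ]]
[P] => [[P]]   [P ::= [ P ]]
[[P]] => [[PP]]   [P ::= P P]
[[PP]] => [[[]P]]   [P ::= [ ]]
[[[]P]] => [[[][P]]]   [P ::= [ P ]]
[[[][P]]] => [[[][PP]]]   [P ::= P P]
[[[][PP]]] => [[[][[]P]]]   [P ::= [ ]]
[[[][[]P]]] => [[[][[][P]]]]   [P ::= [ P ]]
[[[][[][P]]]] => [[[][[][S]]]]   [P ::= S]
[[[][[][S]]]] => [[[][[][()]]]]   [S ::= ( )]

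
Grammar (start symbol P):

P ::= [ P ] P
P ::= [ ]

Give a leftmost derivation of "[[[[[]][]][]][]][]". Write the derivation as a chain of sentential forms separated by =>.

P => [P]P   [P ::= [ P ] P]
[P]P => [[P]P]P   [P ::= [ P ] P]
[[P]P]P => [[[P]P]P]P   [P ::= [ P ] P]
[[[P]P]P]P => [[[[P]P]P]P]P   [P ::= [ P ] P]
[[[[P]P]P]P]P => [[[[[]]P]P]P]P   [P ::= [ ]]
[[[[[]]P]P]P]P => [[[[[]][]]P]P]P   [P ::= [ ]]
[[[[[]][]]P]P]P => [[[[[]][]][]]P]P   [P ::= [ ]]
[[[[[]][]][]]P]P => [[[[[]][]][]][]]P   [P ::= [ ]]
[[[[[]][]][]][]]P => [[[[[]][]][]][]][]   [P ::= [ ]]

P => [P]P => [[P]P]P => [[[P]P]P]P => [[[[P]P]P]P]P => [[[[[]]P]P]P]P => [[[[[]][]]P]P]P => [[[[[]][]][]]P]P => [[[[[]][]][]][]]P => [[[[[]][]][]][]][]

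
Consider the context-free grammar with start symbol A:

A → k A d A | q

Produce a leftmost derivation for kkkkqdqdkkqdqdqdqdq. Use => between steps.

A=>kAdA=>kkAdAdA=>kkkAdAdAdA=>kkkkAdAdAdAdA=>kkkkqdAdAdAdA=>kkkkqdqdAdAdA=>kkkkqdqdkAdAdAdA=>kkkkqdqdkkAdAdAdAdA=>kkkkqdqdkkqdAdAdAdA=>kkkkqdqdkkqdqdAdAdA=>kkkkqdqdkkqdqdqdAdA=>kkkkqdqdkkqdqdqdqdA=>kkkkqdqdkkqdqdqdqdq

A => kAdA   [A → k A d A]
kAdA => kkAdAdA   [A → k A d A]
kkAdAdA => kkkAdAdAdA   [A → k A d A]
kkkAdAdAdA => kkkkAdAdAdAdA   [A → k A d A]
kkkkAdAdAdAdA => kkkkqdAdAdAdA   [A → q]
kkkkqdAdAdAdA => kkkkqdqdAdAdA   [A → q]
kkkkqdqdAdAdA => kkkkqdqdkAdAdAdA   [A → k A d A]
kkkkqdqdkAdAdAdA => kkkkqdqdkkAdAdAdAdA   [A → k A d A]
kkkkqdqdkkAdAdAdAdA => kkkkqdqdkkqdAdAdAdA   [A → q]
kkkkqdqdkkqdAdAdAdA => kkkkqdqdkkqdqdAdAdA   [A → q]
kkkkqdqdkkqdqdAdAdA => kkkkqdqdkkqdqdqdAdA   [A → q]
kkkkqdqdkkqdqdqdAdA => kkkkqdqdkkqdqdqdqdA   [A → q]
kkkkqdqdkkqdqdqdqdA => kkkkqdqdkkqdqdqdqdq   [A → q]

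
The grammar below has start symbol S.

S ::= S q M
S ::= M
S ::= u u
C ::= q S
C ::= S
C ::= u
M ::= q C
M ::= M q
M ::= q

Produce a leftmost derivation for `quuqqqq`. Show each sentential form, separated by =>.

S => M   [S ::= M]
M => Mq   [M ::= M q]
Mq => Mqq   [M ::= M q]
Mqq => qCqq   [M ::= q C]
qCqq => qSqq   [C ::= S]
qSqq => qSqMqq   [S ::= S q M]
qSqMqq => quuqMqq   [S ::= u u]
quuqMqq => quuqqqq   [M ::= q]

S => M => Mq => Mqq => qCqq => qSqq => qSqMqq => quuqMqq => quuqqqq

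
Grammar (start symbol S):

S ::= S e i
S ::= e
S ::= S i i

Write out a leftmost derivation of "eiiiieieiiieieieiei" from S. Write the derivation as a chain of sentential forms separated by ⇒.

S ⇒ Sei   [S ::= S e i]
Sei ⇒ Seiei   [S ::= S e i]
Seiei ⇒ Seieiei   [S ::= S e i]
Seieiei ⇒ Seieieiei   [S ::= S e i]
Seieieiei ⇒ Siieieieiei   [S ::= S i i]
Siieieieiei ⇒ Seiiieieieiei   [S ::= S e i]
Seiiieieieiei ⇒ Seieiiieieieiei   [S ::= S e i]
Seieiiieieieiei ⇒ Siieieiiieieieiei   [S ::= S i i]
Siieieiiieieieiei ⇒ Siiiieieiiieieieiei   [S ::= S i i]
Siiiieieiiieieieiei ⇒ eiiiieieiiieieieiei   [S ::= e]

S ⇒ Sei ⇒ Seiei ⇒ Seieiei ⇒ Seieieiei ⇒ Siieieieiei ⇒ Seiiieieieiei ⇒ Seieiiieieieiei ⇒ Siieieiiieieieiei ⇒ Siiiieieiiieieieiei ⇒ eiiiieieiiieieieiei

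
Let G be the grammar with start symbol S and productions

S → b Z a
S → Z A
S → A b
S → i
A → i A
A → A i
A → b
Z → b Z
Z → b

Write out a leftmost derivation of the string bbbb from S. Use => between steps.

S => ZA => bZA => bbZA => bbbA => bbbb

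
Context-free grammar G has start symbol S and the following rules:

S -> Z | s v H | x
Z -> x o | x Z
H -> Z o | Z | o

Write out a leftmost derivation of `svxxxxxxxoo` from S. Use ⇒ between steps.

S ⇒ svH ⇒ svZo ⇒ svxZo ⇒ svxxZo ⇒ svxxxZo ⇒ svxxxxZo ⇒ svxxxxxZo ⇒ svxxxxxxZo ⇒ svxxxxxxxoo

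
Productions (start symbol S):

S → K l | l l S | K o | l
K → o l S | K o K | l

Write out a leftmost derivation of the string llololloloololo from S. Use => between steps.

S=>llS=>llKo=>llKoKo=>llKoKoKo=>llolSoKoKo=>llolKooKoKo=>llolKoKooKoKo=>llololSoKooKoKo=>llololloKooKoKo=>llolollolooKoKo=>llolollolooloKo=>llololloloololo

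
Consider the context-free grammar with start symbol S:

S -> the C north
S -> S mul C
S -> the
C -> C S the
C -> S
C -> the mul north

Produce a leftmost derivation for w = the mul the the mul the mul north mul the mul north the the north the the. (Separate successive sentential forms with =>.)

S => S mul C   [S -> S mul C]
S mul C => the mul C   [S -> the]
the mul C => the mul C S the   [C -> C S the]
the mul C S the => the mul S S the   [C -> S]
the mul S S the => the mul the C north S the   [S -> the C north]
the mul the C north S the => the mul the C S the north S the   [C -> C S the]
the mul the C S the north S the => the mul the S S the north S the   [C -> S]
the mul the S S the north S the => the mul the S mul C S the north S the   [S -> S mul C]
the mul the S mul C S the north S the => the mul the S mul C mul C S the north S the   [S -> S mul C]
the mul the S mul C mul C S the north S the => the mul the the mul C mul C S the north S the   [S -> the]
the mul the the mul C mul C S the north S the => the mul the the mul the mul north mul C S the north S the   [C -> the mul north]
the mul the the mul the mul north mul C S the north S the => the mul the the mul the mul north mul the mul north S the north S the   [C -> the mul north]
the mul the the mul the mul north mul the mul north S the north S the => the mul the the mul the mul north mul the mul north the the north S the   [S -> the]
the mul the the mul the mul north mul the mul north the the north S the => the mul the the mul the mul north mul the mul north the the north the the   [S -> the]

S => S mul C => the mul C => the mul C S the => the mul S S the => the mul the C north S the => the mul the C S the north S the => the mul the S S the north S the => the mul the S mul C S the north S the => the mul the S mul C mul C S the north S the => the mul the the mul C mul C S the north S the => the mul the the mul the mul north mul C S the north S the => the mul the the mul the mul north mul the mul north S the north S the => the mul the the mul the mul north mul the mul north the the north S the => the mul the the mul the mul north mul the mul north the the north the the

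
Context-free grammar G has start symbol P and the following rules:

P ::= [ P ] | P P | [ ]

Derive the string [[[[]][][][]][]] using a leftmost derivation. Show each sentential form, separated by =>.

P=>[P]=>[PP]=>[[P]P]=>[[PP]P]=>[[PPP]P]=>[[PPPP]P]=>[[[P]PPP]P]=>[[[[]]PPP]P]=>[[[[]][]PP]P]=>[[[[]][][]P]P]=>[[[[]][][][]]P]=>[[[[]][][][]][]]

P => [P]   [P ::= [ P ]]
[P] => [PP]   [P ::= P P]
[PP] => [[P]P]   [P ::= [ P ]]
[[P]P] => [[PP]P]   [P ::= P P]
[[PP]P] => [[PPP]P]   [P ::= P P]
[[PPP]P] => [[PPPP]P]   [P ::= P P]
[[PPPP]P] => [[[P]PPP]P]   [P ::= [ P ]]
[[[P]PPP]P] => [[[[]]PPP]P]   [P ::= [ ]]
[[[[]]PPP]P] => [[[[]][]PP]P]   [P ::= [ ]]
[[[[]][]PP]P] => [[[[]][][]P]P]   [P ::= [ ]]
[[[[]][][]P]P] => [[[[]][][][]]P]   [P ::= [ ]]
[[[[]][][][]]P] => [[[[]][][][]][]]   [P ::= [ ]]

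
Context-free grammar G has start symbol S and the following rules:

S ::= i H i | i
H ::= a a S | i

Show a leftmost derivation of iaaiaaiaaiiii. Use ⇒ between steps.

S ⇒ iHi ⇒ iaaSi ⇒ iaaiHii ⇒ iaaiaaSii ⇒ iaaiaaiHiii ⇒ iaaiaaiaaSiii ⇒ iaaiaaiaaiiii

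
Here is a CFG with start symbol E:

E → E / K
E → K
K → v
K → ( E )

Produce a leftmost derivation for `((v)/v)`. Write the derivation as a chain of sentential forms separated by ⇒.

E ⇒ K ⇒ (E) ⇒ (E/K) ⇒ (K/K) ⇒ ((E)/K) ⇒ ((K)/K) ⇒ ((v)/K) ⇒ ((v)/v)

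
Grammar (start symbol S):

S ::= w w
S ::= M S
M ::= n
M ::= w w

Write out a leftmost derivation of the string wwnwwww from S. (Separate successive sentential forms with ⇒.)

S ⇒ MS ⇒ wwS ⇒ wwMS ⇒ wwnS ⇒ wwnMS ⇒ wwnwwS ⇒ wwnwwww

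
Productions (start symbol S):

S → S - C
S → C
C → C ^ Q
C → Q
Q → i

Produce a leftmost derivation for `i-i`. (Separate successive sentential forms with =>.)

S => S-C   [S → S - C]
S-C => C-C   [S → C]
C-C => Q-C   [C → Q]
Q-C => i-C   [Q → i]
i-C => i-Q   [C → Q]
i-Q => i-i   [Q → i]

S => S-C => C-C => Q-C => i-C => i-Q => i-i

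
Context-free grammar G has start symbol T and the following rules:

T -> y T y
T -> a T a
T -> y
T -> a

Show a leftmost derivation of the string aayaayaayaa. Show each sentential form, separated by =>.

T => aTa   [T -> a T a]
aTa => aaTaa   [T -> a T a]
aaTaa => aayTyaa   [T -> y T y]
aayTyaa => aayaTayaa   [T -> a T a]
aayaTayaa => aayaaTaayaa   [T -> a T a]
aayaaTaayaa => aayaayaayaa   [T -> y]

T => aTa => aaTaa => aayTyaa => aayaTayaa => aayaaTaayaa => aayaayaayaa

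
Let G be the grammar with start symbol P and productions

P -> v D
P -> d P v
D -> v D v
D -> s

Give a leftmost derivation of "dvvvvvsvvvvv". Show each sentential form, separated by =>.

P => dPv   [P -> d P v]
dPv => dvDv   [P -> v D]
dvDv => dvvDvv   [D -> v D v]
dvvDvv => dvvvDvvv   [D -> v D v]
dvvvDvvv => dvvvvDvvvv   [D -> v D v]
dvvvvDvvvv => dvvvvvDvvvvv   [D -> v D v]
dvvvvvDvvvvv => dvvvvvsvvvvv   [D -> s]

P=>dPv=>dvDv=>dvvDvv=>dvvvDvvv=>dvvvvDvvvv=>dvvvvvDvvvvv=>dvvvvvsvvvvv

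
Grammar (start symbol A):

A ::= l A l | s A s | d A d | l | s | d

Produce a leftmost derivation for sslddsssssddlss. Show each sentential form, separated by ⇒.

A ⇒ sAs   [A ::= s A s]
sAs ⇒ ssAss   [A ::= s A s]
ssAss ⇒ sslAlss   [A ::= l A l]
sslAlss ⇒ ssldAdlss   [A ::= d A d]
ssldAdlss ⇒ sslddAddlss   [A ::= d A d]
sslddAddlss ⇒ sslddsAsddlss   [A ::= s A s]
sslddsAsddlss ⇒ sslddssAssddlss   [A ::= s A s]
sslddssAssddlss ⇒ sslddsssssddlss   [A ::= s]

A ⇒ sAs ⇒ ssAss ⇒ sslAlss ⇒ ssldAdlss ⇒ sslddAddlss ⇒ sslddsAsddlss ⇒ sslddssAssddlss ⇒ sslddsssssddlss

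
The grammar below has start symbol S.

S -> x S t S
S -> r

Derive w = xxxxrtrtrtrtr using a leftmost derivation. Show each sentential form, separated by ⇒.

S ⇒ xStS   [S -> x S t S]
xStS ⇒ xxStStS   [S -> x S t S]
xxStStS ⇒ xxxStStStS   [S -> x S t S]
xxxStStStS ⇒ xxxxStStStStS   [S -> x S t S]
xxxxStStStStS ⇒ xxxxrtStStStS   [S -> r]
xxxxrtStStStS ⇒ xxxxrtrtStStS   [S -> r]
xxxxrtrtStStS ⇒ xxxxrtrtrtStS   [S -> r]
xxxxrtrtrtStS ⇒ xxxxrtrtrtrtS   [S -> r]
xxxxrtrtrtrtS ⇒ xxxxrtrtrtrtr   [S -> r]

S ⇒ xStS ⇒ xxStStS ⇒ xxxStStStS ⇒ xxxxStStStStS ⇒ xxxxrtStStStS ⇒ xxxxrtrtStStS ⇒ xxxxrtrtrtStS ⇒ xxxxrtrtrtrtS ⇒ xxxxrtrtrtrtr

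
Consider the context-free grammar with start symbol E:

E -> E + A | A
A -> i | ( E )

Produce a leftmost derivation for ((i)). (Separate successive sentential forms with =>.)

E => A => (E) => (A) => ((E)) => ((A)) => ((i))

E => A   [E -> A]
A => (E)   [A -> ( E )]
(E) => (A)   [E -> A]
(A) => ((E))   [A -> ( E )]
((E)) => ((A))   [E -> A]
((A)) => ((i))   [A -> i]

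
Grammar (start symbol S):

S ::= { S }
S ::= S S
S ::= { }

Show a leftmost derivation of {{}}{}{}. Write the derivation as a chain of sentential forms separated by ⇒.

S ⇒ SS ⇒ SSS ⇒ {S}SS ⇒ {{}}SS ⇒ {{}}{}S ⇒ {{}}{}{}

S ⇒ SS   [S ::= S S]
SS ⇒ SSS   [S ::= S S]
SSS ⇒ {S}SS   [S ::= { S }]
{S}SS ⇒ {{}}SS   [S ::= { }]
{{}}SS ⇒ {{}}{}S   [S ::= { }]
{{}}{}S ⇒ {{}}{}{}   [S ::= { }]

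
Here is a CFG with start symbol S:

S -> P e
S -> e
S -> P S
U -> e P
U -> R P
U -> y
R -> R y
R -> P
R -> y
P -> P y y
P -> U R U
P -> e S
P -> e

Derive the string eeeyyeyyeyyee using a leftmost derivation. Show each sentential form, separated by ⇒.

S ⇒ Pe   [S -> P e]
Pe ⇒ eSe   [P -> e S]
eSe ⇒ ePee   [S -> P e]
ePee ⇒ ePyyee   [P -> P y y]
ePyyee ⇒ eeSyyee   [P -> e S]
eeSyyee ⇒ eePSyyee   [S -> P S]
eePSyyee ⇒ eePyySyyee   [P -> P y y]
eePyySyyee ⇒ eeeyySyyee   [P -> e]
eeeyySyyee ⇒ eeeyyPeyyee   [S -> P e]
eeeyyPeyyee ⇒ eeeyyPyyeyyee   [P -> P y y]
eeeyyPyyeyyee ⇒ eeeyyeyyeyyee   [P -> e]

S⇒Pe⇒eSe⇒ePee⇒ePyyee⇒eeSyyee⇒eePSyyee⇒eePyySyyee⇒eeeyySyyee⇒eeeyyPeyyee⇒eeeyyPyyeyyee⇒eeeyyeyyeyyee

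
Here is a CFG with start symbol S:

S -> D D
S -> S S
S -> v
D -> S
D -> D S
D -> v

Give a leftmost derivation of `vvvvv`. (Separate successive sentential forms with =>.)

S => SS   [S -> S S]
SS => DDS   [S -> D D]
DDS => SDS   [D -> S]
SDS => SSDS   [S -> S S]
SSDS => SSSDS   [S -> S S]
SSSDS => vSSDS   [S -> v]
vSSDS => vvSDS   [S -> v]
vvSDS => vvvDS   [S -> v]
vvvDS => vvvvS   [D -> v]
vvvvS => vvvvv   [S -> v]

S => SS => DDS => SDS => SSDS => SSSDS => vSSDS => vvSDS => vvvDS => vvvvS => vvvvv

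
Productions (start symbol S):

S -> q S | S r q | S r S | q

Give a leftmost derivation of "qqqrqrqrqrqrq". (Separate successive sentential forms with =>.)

S => SrS   [S -> S r S]
SrS => SrSrS   [S -> S r S]
SrSrS => SrqrSrS   [S -> S r q]
SrqrSrS => qSrqrSrS   [S -> q S]
qSrqrSrS => qqSrqrSrS   [S -> q S]
qqSrqrSrS => qqSrqrqrSrS   [S -> S r q]
qqSrqrqrSrS => qqqrqrqrSrS   [S -> q]
qqqrqrqrSrS => qqqrqrqrSrqrS   [S -> S r q]
qqqrqrqrSrqrS => qqqrqrqrqrqrS   [S -> q]
qqqrqrqrqrqrS => qqqrqrqrqrqrq   [S -> q]

S=>SrS=>SrSrS=>SrqrSrS=>qSrqrSrS=>qqSrqrSrS=>qqSrqrqrSrS=>qqqrqrqrSrS=>qqqrqrqrSrqrS=>qqqrqrqrqrqrS=>qqqrqrqrqrqrq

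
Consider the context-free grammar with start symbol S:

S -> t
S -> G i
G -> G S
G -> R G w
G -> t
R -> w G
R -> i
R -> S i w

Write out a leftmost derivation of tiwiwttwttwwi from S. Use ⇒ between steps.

S⇒Gi⇒RGwi⇒SiwGwi⇒tiwGwi⇒tiwRGwwi⇒tiwiGwwi⇒tiwiGSwwi⇒tiwiGSSwwi⇒tiwiRGwSSwwi⇒tiwiwGGwSSwwi⇒tiwiwtGwSSwwi⇒tiwiwttwSSwwi⇒tiwiwttwtSwwi⇒tiwiwttwttwwi

S ⇒ Gi   [S -> G i]
Gi ⇒ RGwi   [G -> R G w]
RGwi ⇒ SiwGwi   [R -> S i w]
SiwGwi ⇒ tiwGwi   [S -> t]
tiwGwi ⇒ tiwRGwwi   [G -> R G w]
tiwRGwwi ⇒ tiwiGwwi   [R -> i]
tiwiGwwi ⇒ tiwiGSwwi   [G -> G S]
tiwiGSwwi ⇒ tiwiGSSwwi   [G -> G S]
tiwiGSSwwi ⇒ tiwiRGwSSwwi   [G -> R G w]
tiwiRGwSSwwi ⇒ tiwiwGGwSSwwi   [R -> w G]
tiwiwGGwSSwwi ⇒ tiwiwtGwSSwwi   [G -> t]
tiwiwtGwSSwwi ⇒ tiwiwttwSSwwi   [G -> t]
tiwiwttwSSwwi ⇒ tiwiwttwtSwwi   [S -> t]
tiwiwttwtSwwi ⇒ tiwiwttwttwwi   [S -> t]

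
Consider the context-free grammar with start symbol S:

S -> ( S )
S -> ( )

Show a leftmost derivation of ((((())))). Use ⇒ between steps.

S ⇒ (S)   [S -> ( S )]
(S) ⇒ ((S))   [S -> ( S )]
((S)) ⇒ (((S)))   [S -> ( S )]
(((S))) ⇒ ((((S))))   [S -> ( S )]
((((S)))) ⇒ ((((()))))   [S -> ( )]

S ⇒ (S) ⇒ ((S)) ⇒ (((S))) ⇒ ((((S)))) ⇒ ((((()))))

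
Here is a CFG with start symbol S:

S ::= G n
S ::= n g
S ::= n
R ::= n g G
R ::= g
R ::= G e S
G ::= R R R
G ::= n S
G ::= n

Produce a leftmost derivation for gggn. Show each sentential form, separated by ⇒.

S⇒Gn⇒RRRn⇒gRRn⇒ggRn⇒gggn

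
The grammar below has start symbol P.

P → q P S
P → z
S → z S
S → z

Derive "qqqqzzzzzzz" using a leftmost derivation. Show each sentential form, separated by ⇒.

P ⇒ qPS ⇒ qqPSS ⇒ qqqPSSS ⇒ qqqqPSSSS ⇒ qqqqzSSSS ⇒ qqqqzzSSS ⇒ qqqqzzzSSS ⇒ qqqqzzzzSS ⇒ qqqqzzzzzS ⇒ qqqqzzzzzzS ⇒ qqqqzzzzzzz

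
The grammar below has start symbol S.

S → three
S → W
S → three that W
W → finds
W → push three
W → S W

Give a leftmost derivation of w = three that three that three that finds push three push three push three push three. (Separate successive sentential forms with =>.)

S => three that W => three that S W => three that three that W W => three that three that S W W => three that three that W W W => three that three that S W W W => three that three that W W W W => three that three that S W W W W => three that three that three that W W W W W => three that three that three that finds W W W W => three that three that three that finds push three W W W => three that three that three that finds push three push three W W => three that three that three that finds push three push three push three W => three that three that three that finds push three push three push three push three

S => three that W   [S → three that W]
three that W => three that S W   [W → S W]
three that S W => three that three that W W   [S → three that W]
three that three that W W => three that three that S W W   [W → S W]
three that three that S W W => three that three that W W W   [S → W]
three that three that W W W => three that three that S W W W   [W → S W]
three that three that S W W W => three that three that W W W W   [S → W]
three that three that W W W W => three that three that S W W W W   [W → S W]
three that three that S W W W W => three that three that three that W W W W W   [S → three that W]
three that three that three that W W W W W => three that three that three that finds W W W W   [W → finds]
three that three that three that finds W W W W => three that three that three that finds push three W W W   [W → push three]
three that three that three that finds push three W W W => three that three that three that finds push three push three W W   [W → push three]
three that three that three that finds push three push three W W => three that three that three that finds push three push three push three W   [W → push three]
three that three that three that finds push three push three push three W => three that three that three that finds push three push three push three push three   [W → push three]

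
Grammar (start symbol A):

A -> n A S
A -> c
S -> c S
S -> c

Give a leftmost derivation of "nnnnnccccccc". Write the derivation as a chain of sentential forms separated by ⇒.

A ⇒ nAS   [A -> n A S]
nAS ⇒ nnASS   [A -> n A S]
nnASS ⇒ nnnASSS   [A -> n A S]
nnnASSS ⇒ nnnnASSSS   [A -> n A S]
nnnnASSSS ⇒ nnnnnASSSSS   [A -> n A S]
nnnnnASSSSS ⇒ nnnnncSSSSS   [A -> c]
nnnnncSSSSS ⇒ nnnnnccSSSS   [S -> c]
nnnnnccSSSS ⇒ nnnnncccSSS   [S -> c]
nnnnncccSSS ⇒ nnnnnccccSSS   [S -> c S]
nnnnnccccSSS ⇒ nnnnncccccSS   [S -> c]
nnnnncccccSS ⇒ nnnnnccccccS   [S -> c]
nnnnnccccccS ⇒ nnnnnccccccc   [S -> c]

A ⇒ nAS ⇒ nnASS ⇒ nnnASSS ⇒ nnnnASSSS ⇒ nnnnnASSSSS ⇒ nnnnncSSSSS ⇒ nnnnnccSSSS ⇒ nnnnncccSSS ⇒ nnnnnccccSSS ⇒ nnnnncccccSS ⇒ nnnnnccccccS ⇒ nnnnnccccccc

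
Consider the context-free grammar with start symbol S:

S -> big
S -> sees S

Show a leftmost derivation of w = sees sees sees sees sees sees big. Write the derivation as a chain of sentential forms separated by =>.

S => sees S   [S -> sees S]
sees S => sees sees S   [S -> sees S]
sees sees S => sees sees sees S   [S -> sees S]
sees sees sees S => sees sees sees sees S   [S -> sees S]
sees sees sees sees S => sees sees sees sees sees S   [S -> sees S]
sees sees sees sees sees S => sees sees sees sees sees sees S   [S -> sees S]
sees sees sees sees sees sees S => sees sees sees sees sees sees big   [S -> big]

S => sees S => sees sees S => sees sees sees S => sees sees sees sees S => sees sees sees sees sees S => sees sees sees sees sees sees S => sees sees sees sees sees sees big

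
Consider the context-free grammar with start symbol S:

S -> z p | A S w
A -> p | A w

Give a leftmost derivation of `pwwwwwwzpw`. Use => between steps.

S => ASw   [S -> A S w]
ASw => AwSw   [A -> A w]
AwSw => AwwSw   [A -> A w]
AwwSw => AwwwSw   [A -> A w]
AwwwSw => AwwwwSw   [A -> A w]
AwwwwSw => AwwwwwSw   [A -> A w]
AwwwwwSw => AwwwwwwSw   [A -> A w]
AwwwwwwSw => pwwwwwwSw   [A -> p]
pwwwwwwSw => pwwwwwwzpw   [S -> z p]

S => ASw => AwSw => AwwSw => AwwwSw => AwwwwSw => AwwwwwSw => AwwwwwwSw => pwwwwwwSw => pwwwwwwzpw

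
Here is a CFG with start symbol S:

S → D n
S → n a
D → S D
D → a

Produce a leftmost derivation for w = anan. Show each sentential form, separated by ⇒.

S⇒Dn⇒SDn⇒DnDn⇒anDn⇒anan

S ⇒ Dn   [S → D n]
Dn ⇒ SDn   [D → S D]
SDn ⇒ DnDn   [S → D n]
DnDn ⇒ anDn   [D → a]
anDn ⇒ anan   [D → a]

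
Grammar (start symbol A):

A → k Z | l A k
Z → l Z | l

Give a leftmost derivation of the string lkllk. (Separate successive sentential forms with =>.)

A => lAk => lkZk => lklZk => lkllk

A => lAk   [A → l A k]
lAk => lkZk   [A → k Z]
lkZk => lklZk   [Z → l Z]
lklZk => lkllk   [Z → l]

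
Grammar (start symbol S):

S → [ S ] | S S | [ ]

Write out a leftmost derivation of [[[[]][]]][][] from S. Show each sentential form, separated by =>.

S => SS => SSS => [S]SS => [[S]]SS => [[SS]]SS => [[[S]S]]SS => [[[[]]S]]SS => [[[[]][]]]SS => [[[[]][]]][]S => [[[[]][]]][][]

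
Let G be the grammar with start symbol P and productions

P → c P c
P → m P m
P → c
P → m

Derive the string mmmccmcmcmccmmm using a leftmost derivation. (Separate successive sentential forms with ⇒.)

P ⇒ mPm   [P → m P m]
mPm ⇒ mmPmm   [P → m P m]
mmPmm ⇒ mmmPmmm   [P → m P m]
mmmPmmm ⇒ mmmcPcmmm   [P → c P c]
mmmcPcmmm ⇒ mmmccPccmmm   [P → c P c]
mmmccPccmmm ⇒ mmmccmPmccmmm   [P → m P m]
mmmccmPmccmmm ⇒ mmmccmcPcmccmmm   [P → c P c]
mmmccmcPcmccmmm ⇒ mmmccmcmcmccmmm   [P → m]

P⇒mPm⇒mmPmm⇒mmmPmmm⇒mmmcPcmmm⇒mmmccPccmmm⇒mmmccmPmccmmm⇒mmmccmcPcmccmmm⇒mmmccmcmcmccmmm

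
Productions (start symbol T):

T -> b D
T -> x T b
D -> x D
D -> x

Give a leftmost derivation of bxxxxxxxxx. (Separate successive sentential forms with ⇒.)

T⇒bD⇒bxD⇒bxxD⇒bxxxD⇒bxxxxD⇒bxxxxxD⇒bxxxxxxD⇒bxxxxxxxD⇒bxxxxxxxxD⇒bxxxxxxxxx

T ⇒ bD   [T -> b D]
bD ⇒ bxD   [D -> x D]
bxD ⇒ bxxD   [D -> x D]
bxxD ⇒ bxxxD   [D -> x D]
bxxxD ⇒ bxxxxD   [D -> x D]
bxxxxD ⇒ bxxxxxD   [D -> x D]
bxxxxxD ⇒ bxxxxxxD   [D -> x D]
bxxxxxxD ⇒ bxxxxxxxD   [D -> x D]
bxxxxxxxD ⇒ bxxxxxxxxD   [D -> x D]
bxxxxxxxxD ⇒ bxxxxxxxxx   [D -> x]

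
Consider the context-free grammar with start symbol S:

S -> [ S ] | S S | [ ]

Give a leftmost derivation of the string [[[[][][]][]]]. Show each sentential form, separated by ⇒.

S ⇒ [S] ⇒ [[S]] ⇒ [[SS]] ⇒ [[[S]S]] ⇒ [[[SS]S]] ⇒ [[[SSS]S]] ⇒ [[[[]SS]S]] ⇒ [[[[][]S]S]] ⇒ [[[[][][]]S]] ⇒ [[[[][][]][]]]

S ⇒ [S]   [S -> [ S ]]
[S] ⇒ [[S]]   [S -> [ S ]]
[[S]] ⇒ [[SS]]   [S -> S S]
[[SS]] ⇒ [[[S]S]]   [S -> [ S ]]
[[[S]S]] ⇒ [[[SS]S]]   [S -> S S]
[[[SS]S]] ⇒ [[[SSS]S]]   [S -> S S]
[[[SSS]S]] ⇒ [[[[]SS]S]]   [S -> [ ]]
[[[[]SS]S]] ⇒ [[[[][]S]S]]   [S -> [ ]]
[[[[][]S]S]] ⇒ [[[[][][]]S]]   [S -> [ ]]
[[[[][][]]S]] ⇒ [[[[][][]][]]]   [S -> [ ]]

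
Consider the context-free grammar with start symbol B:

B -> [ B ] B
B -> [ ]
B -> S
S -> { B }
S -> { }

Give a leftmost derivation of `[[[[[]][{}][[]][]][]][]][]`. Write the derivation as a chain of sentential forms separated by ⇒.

B ⇒ [B]B ⇒ [[B]B]B ⇒ [[[B]B]B]B ⇒ [[[[B]B]B]B]B ⇒ [[[[[]]B]B]B]B ⇒ [[[[[]][B]B]B]B]B ⇒ [[[[[]][S]B]B]B]B ⇒ [[[[[]][{}]B]B]B]B ⇒ [[[[[]][{}][B]B]B]B]B ⇒ [[[[[]][{}][[]]B]B]B]B ⇒ [[[[[]][{}][[]][]]B]B]B ⇒ [[[[[]][{}][[]][]][]]B]B ⇒ [[[[[]][{}][[]][]][]][]]B ⇒ [[[[[]][{}][[]][]][]][]][]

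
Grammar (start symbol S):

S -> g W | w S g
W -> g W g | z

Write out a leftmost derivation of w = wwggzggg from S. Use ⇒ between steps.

S ⇒ wSg   [S -> w S g]
wSg ⇒ wwSgg   [S -> w S g]
wwSgg ⇒ wwgWgg   [S -> g W]
wwgWgg ⇒ wwggWggg   [W -> g W g]
wwggWggg ⇒ wwggzggg   [W -> z]

S ⇒ wSg ⇒ wwSgg ⇒ wwgWgg ⇒ wwggWggg ⇒ wwggzggg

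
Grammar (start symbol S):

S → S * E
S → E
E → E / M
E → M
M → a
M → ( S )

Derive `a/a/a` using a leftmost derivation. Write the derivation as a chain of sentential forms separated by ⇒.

S ⇒ E ⇒ E/M ⇒ E/M/M ⇒ M/M/M ⇒ a/M/M ⇒ a/a/M ⇒ a/a/a

S ⇒ E   [S → E]
E ⇒ E/M   [E → E / M]
E/M ⇒ E/M/M   [E → E / M]
E/M/M ⇒ M/M/M   [E → M]
M/M/M ⇒ a/M/M   [M → a]
a/M/M ⇒ a/a/M   [M → a]
a/a/M ⇒ a/a/a   [M → a]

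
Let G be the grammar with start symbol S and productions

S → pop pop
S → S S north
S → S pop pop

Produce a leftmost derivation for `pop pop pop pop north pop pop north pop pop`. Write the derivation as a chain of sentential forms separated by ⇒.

S ⇒ S pop pop ⇒ S S north pop pop ⇒ S S north S north pop pop ⇒ pop pop S north S north pop pop ⇒ pop pop pop pop north S north pop pop ⇒ pop pop pop pop north pop pop north pop pop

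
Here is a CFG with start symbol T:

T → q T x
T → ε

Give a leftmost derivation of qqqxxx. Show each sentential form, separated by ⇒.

T ⇒ qTx ⇒ qqTxx ⇒ qqqTxxx ⇒ qqqxxx

T ⇒ qTx   [T → q T x]
qTx ⇒ qqTxx   [T → q T x]
qqTxx ⇒ qqqTxxx   [T → q T x]
qqqTxxx ⇒ qqqxxx   [T → ε]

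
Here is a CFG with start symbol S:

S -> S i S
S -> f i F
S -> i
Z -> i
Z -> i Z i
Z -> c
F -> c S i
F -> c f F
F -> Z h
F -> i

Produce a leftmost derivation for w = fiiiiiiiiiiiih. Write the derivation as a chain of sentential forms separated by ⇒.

S ⇒ fiF ⇒ fiZh ⇒ fiiZih ⇒ fiiiZiih ⇒ fiiiiZiiih ⇒ fiiiiiZiiiih ⇒ fiiiiiiZiiiiih ⇒ fiiiiiiiiiiiih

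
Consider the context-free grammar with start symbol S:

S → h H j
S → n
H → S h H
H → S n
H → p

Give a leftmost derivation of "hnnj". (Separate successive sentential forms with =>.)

S=>hHj=>hSnj=>hnnj

S => hHj   [S → h H j]
hHj => hSnj   [H → S n]
hSnj => hnnj   [S → n]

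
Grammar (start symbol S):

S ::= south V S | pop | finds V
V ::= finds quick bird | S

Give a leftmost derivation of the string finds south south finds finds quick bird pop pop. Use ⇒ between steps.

S ⇒ finds V   [S ::= finds V]
finds V ⇒ finds S   [V ::= S]
finds S ⇒ finds south V S   [S ::= south V S]
finds south V S ⇒ finds south S S   [V ::= S]
finds south S S ⇒ finds south south V S S   [S ::= south V S]
finds south south V S S ⇒ finds south south S S S   [V ::= S]
finds south south S S S ⇒ finds south south finds V S S   [S ::= finds V]
finds south south finds V S S ⇒ finds south south finds finds quick bird S S   [V ::= finds quick bird]
finds south south finds finds quick bird S S ⇒ finds south south finds finds quick bird pop S   [S ::= pop]
finds south south finds finds quick bird pop S ⇒ finds south south finds finds quick bird pop pop   [S ::= pop]

S ⇒ finds V ⇒ finds S ⇒ finds south V S ⇒ finds south S S ⇒ finds south south V S S ⇒ finds south south S S S ⇒ finds south south finds V S S ⇒ finds south south finds finds quick bird S S ⇒ finds south south finds finds quick bird pop S ⇒ finds south south finds finds quick bird pop pop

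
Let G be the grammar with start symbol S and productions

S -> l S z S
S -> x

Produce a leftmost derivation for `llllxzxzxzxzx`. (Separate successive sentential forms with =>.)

S => lSzS   [S -> l S z S]
lSzS => llSzSzS   [S -> l S z S]
llSzSzS => lllSzSzSzS   [S -> l S z S]
lllSzSzSzS => llllSzSzSzSzS   [S -> l S z S]
llllSzSzSzSzS => llllxzSzSzSzS   [S -> x]
llllxzSzSzSzS => llllxzxzSzSzS   [S -> x]
llllxzxzSzSzS => llllxzxzxzSzS   [S -> x]
llllxzxzxzSzS => llllxzxzxzxzS   [S -> x]
llllxzxzxzxzS => llllxzxzxzxzx   [S -> x]

S => lSzS => llSzSzS => lllSzSzSzS => llllSzSzSzSzS => llllxzSzSzSzS => llllxzxzSzSzS => llllxzxzxzSzS => llllxzxzxzxzS => llllxzxzxzxzx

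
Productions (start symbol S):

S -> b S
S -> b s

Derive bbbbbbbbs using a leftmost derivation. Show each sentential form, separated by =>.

S => bS => bbS => bbbS => bbbbS => bbbbbS => bbbbbbS => bbbbbbbS => bbbbbbbbs

S => bS   [S -> b S]
bS => bbS   [S -> b S]
bbS => bbbS   [S -> b S]
bbbS => bbbbS   [S -> b S]
bbbbS => bbbbbS   [S -> b S]
bbbbbS => bbbbbbS   [S -> b S]
bbbbbbS => bbbbbbbS   [S -> b S]
bbbbbbbS => bbbbbbbbs   [S -> b s]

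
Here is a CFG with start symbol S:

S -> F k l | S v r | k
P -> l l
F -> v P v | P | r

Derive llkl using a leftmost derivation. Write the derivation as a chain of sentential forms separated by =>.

S => Fkl => Pkl => llkl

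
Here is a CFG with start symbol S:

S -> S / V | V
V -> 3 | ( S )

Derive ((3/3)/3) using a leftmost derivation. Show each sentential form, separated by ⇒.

S⇒V⇒(S)⇒(S/V)⇒(V/V)⇒((S)/V)⇒((S/V)/V)⇒((V/V)/V)⇒((3/V)/V)⇒((3/3)/V)⇒((3/3)/3)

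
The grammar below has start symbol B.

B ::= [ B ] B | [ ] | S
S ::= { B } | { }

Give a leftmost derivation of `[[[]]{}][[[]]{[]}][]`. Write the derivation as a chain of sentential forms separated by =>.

B => [B]B => [[B]B]B => [[[]]B]B => [[[]]S]B => [[[]]{}]B => [[[]]{}][B]B => [[[]]{}][[B]B]B => [[[]]{}][[[]]B]B => [[[]]{}][[[]]S]B => [[[]]{}][[[]]{B}]B => [[[]]{}][[[]]{[]}]B => [[[]]{}][[[]]{[]}][]

B => [B]B   [B ::= [ B ] B]
[B]B => [[B]B]B   [B ::= [ B ] B]
[[B]B]B => [[[]]B]B   [B ::= [ ]]
[[[]]B]B => [[[]]S]B   [B ::= S]
[[[]]S]B => [[[]]{}]B   [S ::= { }]
[[[]]{}]B => [[[]]{}][B]B   [B ::= [ B ] B]
[[[]]{}][B]B => [[[]]{}][[B]B]B   [B ::= [ B ] B]
[[[]]{}][[B]B]B => [[[]]{}][[[]]B]B   [B ::= [ ]]
[[[]]{}][[[]]B]B => [[[]]{}][[[]]S]B   [B ::= S]
[[[]]{}][[[]]S]B => [[[]]{}][[[]]{B}]B   [S ::= { B }]
[[[]]{}][[[]]{B}]B => [[[]]{}][[[]]{[]}]B   [B ::= [ ]]
[[[]]{}][[[]]{[]}]B => [[[]]{}][[[]]{[]}][]   [B ::= [ ]]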